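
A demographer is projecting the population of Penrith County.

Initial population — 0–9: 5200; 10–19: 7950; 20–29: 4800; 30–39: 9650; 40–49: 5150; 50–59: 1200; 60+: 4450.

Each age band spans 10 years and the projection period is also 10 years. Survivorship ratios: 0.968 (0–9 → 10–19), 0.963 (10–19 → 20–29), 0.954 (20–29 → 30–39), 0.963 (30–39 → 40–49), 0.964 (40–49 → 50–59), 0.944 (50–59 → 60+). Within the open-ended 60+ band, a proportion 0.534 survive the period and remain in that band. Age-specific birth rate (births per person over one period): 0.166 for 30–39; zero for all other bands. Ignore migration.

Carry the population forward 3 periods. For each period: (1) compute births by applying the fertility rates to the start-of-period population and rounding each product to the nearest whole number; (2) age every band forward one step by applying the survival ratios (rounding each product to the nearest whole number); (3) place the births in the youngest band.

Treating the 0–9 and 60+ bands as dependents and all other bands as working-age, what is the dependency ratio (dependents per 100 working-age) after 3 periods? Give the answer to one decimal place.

Numbering the groups 1..7 from youngest to oldest:
[period 1]
Births: 9650 × 0.166 = 1602
Group 2: 5200 × 0.968 = 5034
Group 3: 7950 × 0.963 = 7656
Group 4: 4800 × 0.954 = 4579
Group 5: 9650 × 0.963 = 9293
Group 6: 5150 × 0.964 = 4965
Group 7: 1200 × 0.944 + 4450 × 0.534 = 1133 + 2376 = 3509
→ [1602, 5034, 7656, 4579, 9293, 4965, 3509]
[period 2]
Births: 4579 × 0.166 = 760
Group 2: 1602 × 0.968 = 1551
Group 3: 5034 × 0.963 = 4848
Group 4: 7656 × 0.954 = 7304
Group 5: 4579 × 0.963 = 4410
Group 6: 9293 × 0.964 = 8958
Group 7: 4965 × 0.944 + 3509 × 0.534 = 4687 + 1874 = 6561
→ [760, 1551, 4848, 7304, 4410, 8958, 6561]
[period 3]
Births: 7304 × 0.166 = 1212
Group 2: 760 × 0.968 = 736
Group 3: 1551 × 0.963 = 1494
Group 4: 4848 × 0.954 = 4625
Group 5: 7304 × 0.963 = 7034
Group 6: 4410 × 0.964 = 4251
Group 7: 8958 × 0.944 + 6561 × 0.534 = 8456 + 3504 = 11960
→ [1212, 736, 1494, 4625, 7034, 4251, 11960]
Dependents (band 0–9 + band 60+) = 1212 + 11960 = 13172; working-age = 18140; ratio = 13172/18140 × 100 = 72.6

72.6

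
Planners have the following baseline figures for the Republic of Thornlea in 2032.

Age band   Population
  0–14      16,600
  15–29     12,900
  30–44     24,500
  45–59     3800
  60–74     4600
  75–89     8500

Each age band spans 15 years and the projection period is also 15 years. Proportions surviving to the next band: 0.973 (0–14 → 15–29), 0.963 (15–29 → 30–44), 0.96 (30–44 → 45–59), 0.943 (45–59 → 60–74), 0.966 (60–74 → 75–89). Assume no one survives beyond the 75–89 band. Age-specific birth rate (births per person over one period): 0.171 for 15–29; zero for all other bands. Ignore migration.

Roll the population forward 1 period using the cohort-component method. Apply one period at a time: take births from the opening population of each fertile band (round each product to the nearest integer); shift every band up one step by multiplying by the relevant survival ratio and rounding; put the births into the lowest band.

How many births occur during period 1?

[period 1]
Births: 12900 × 0.171 = 2206
15–29: 16600 × 0.973 = 16152
30–44: 12900 × 0.963 = 12423
45–59: 24500 × 0.96 = 23520
60–74: 3800 × 0.943 = 3583
75–89: 4600 × 0.966 = 4444
Giving 2206 / 16152 / 12423 / 23520 / 3583 / 4444.

2206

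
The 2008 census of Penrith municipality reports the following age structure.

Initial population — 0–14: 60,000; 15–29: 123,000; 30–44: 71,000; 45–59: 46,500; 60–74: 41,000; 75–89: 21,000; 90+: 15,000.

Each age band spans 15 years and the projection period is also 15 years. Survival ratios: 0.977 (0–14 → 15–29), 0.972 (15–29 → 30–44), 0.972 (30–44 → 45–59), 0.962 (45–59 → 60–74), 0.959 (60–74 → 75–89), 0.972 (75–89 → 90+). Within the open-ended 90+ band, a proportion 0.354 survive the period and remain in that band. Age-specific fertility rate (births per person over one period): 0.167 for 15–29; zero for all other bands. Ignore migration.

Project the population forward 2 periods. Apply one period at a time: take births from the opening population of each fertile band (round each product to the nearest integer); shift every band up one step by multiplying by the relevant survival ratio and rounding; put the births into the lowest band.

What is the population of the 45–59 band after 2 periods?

116208

— Period 1 —
Births: 123000 × 0.167 = 20541
15–29: 60000 × 0.977 = 58620
30–44: 123000 × 0.972 = 119556
45–59: 71000 × 0.972 = 69012
60–74: 46500 × 0.962 = 44733
75–89: 41000 × 0.959 = 39319
90+: 21000 × 0.972 + 15000 × 0.354 = 20412 + 5310 = 25722
Giving 20541 / 58620 / 119556 / 69012 / 44733 / 39319 / 25722.
— Period 2 —
Births: 58620 × 0.167 = 9790
15–29: 20541 × 0.977 = 20069
30–44: 58620 × 0.972 = 56979
45–59: 119556 × 0.972 = 116208
60–74: 69012 × 0.962 = 66390
75–89: 44733 × 0.959 = 42899
90+: 39319 × 0.972 + 25722 × 0.354 = 38218 + 9106 = 47324
Giving 9790 / 20069 / 56979 / 116208 / 66390 / 42899 / 47324.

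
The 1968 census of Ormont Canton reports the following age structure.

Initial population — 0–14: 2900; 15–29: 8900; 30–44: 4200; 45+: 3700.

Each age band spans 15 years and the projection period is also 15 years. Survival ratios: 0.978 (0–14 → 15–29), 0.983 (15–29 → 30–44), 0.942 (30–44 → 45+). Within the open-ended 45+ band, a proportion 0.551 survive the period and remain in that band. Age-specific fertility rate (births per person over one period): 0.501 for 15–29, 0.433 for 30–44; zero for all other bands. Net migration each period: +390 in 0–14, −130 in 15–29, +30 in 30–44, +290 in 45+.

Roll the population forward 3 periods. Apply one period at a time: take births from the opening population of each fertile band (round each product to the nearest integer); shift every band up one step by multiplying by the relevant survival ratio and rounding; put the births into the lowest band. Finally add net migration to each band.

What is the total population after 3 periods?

25813

(Groups numbered youngest = 1 to oldest = 4.)
Period 1:
Births: 8900 * 0.501 = 4459 ; 4200 * 0.433 = 1819 — total 6278
Group 2: 2900 * 0.978 = 2836
Group 3: 8900 * 0.983 = 8749
Group 4: 4200 * 0.942 + 3700 * 0.551 = 3956 + 2039 = 5995
Net migration: Group 1 + 390 → 6668; Group 2 − 130 → 2706; Group 3 + 30 → 8779; Group 4 + 290 → 6285
→ [6668, 2706, 8779, 6285]
Period 2:
Births: 2706 * 0.501 = 1356 ; 8779 * 0.433 = 3801 — total 5157
Group 2: 6668 * 0.978 = 6521
Group 3: 2706 * 0.983 = 2660
Group 4: 8779 * 0.942 + 6285 * 0.551 = 8270 + 3463 = 11733
Net migration: Group 1 + 390 → 5547; Group 2 − 130 → 6391; Group 3 + 30 → 2690; Group 4 + 290 → 12023
→ [5547, 6391, 2690, 12023]
Period 3:
Births: 6391 * 0.501 = 3202 ; 2690 * 0.433 = 1165 — total 4367
Group 2: 5547 * 0.978 = 5425
Group 3: 6391 * 0.983 = 6282
Group 4: 2690 * 0.942 + 12023 * 0.551 = 2534 + 6625 = 9159
Net migration: Group 1 + 390 → 4757; Group 2 − 130 → 5295; Group 3 + 30 → 6312; Group 4 + 290 → 9449
→ [4757, 5295, 6312, 9449]
Total after period 3: 4757 + 5295 + 6312 + 9449 = 25813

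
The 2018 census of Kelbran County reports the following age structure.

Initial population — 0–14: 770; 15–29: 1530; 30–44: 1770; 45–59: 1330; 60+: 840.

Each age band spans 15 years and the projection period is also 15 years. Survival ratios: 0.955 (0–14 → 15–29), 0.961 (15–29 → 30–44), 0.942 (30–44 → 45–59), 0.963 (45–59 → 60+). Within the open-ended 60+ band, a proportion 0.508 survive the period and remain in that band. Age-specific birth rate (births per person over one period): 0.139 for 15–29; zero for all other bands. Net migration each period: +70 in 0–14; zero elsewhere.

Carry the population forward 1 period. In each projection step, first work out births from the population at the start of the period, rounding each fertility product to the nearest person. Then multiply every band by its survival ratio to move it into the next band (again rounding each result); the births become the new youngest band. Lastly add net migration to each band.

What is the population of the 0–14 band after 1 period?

283

Period 1.
Births: 1530 × 0.139 = 213
15–29: 770 × 0.955 = 735
30–44: 1530 × 0.961 = 1470
45–59: 1770 × 0.942 = 1667
60+: 1330 × 0.963 + 840 × 0.508 = 1281 + 427 = 1708
Net migration: 0–14 + 70 → 283
Population now: 0–14=283, 15–29=735, 30–44=1470, 45–59=1667, 60+=1708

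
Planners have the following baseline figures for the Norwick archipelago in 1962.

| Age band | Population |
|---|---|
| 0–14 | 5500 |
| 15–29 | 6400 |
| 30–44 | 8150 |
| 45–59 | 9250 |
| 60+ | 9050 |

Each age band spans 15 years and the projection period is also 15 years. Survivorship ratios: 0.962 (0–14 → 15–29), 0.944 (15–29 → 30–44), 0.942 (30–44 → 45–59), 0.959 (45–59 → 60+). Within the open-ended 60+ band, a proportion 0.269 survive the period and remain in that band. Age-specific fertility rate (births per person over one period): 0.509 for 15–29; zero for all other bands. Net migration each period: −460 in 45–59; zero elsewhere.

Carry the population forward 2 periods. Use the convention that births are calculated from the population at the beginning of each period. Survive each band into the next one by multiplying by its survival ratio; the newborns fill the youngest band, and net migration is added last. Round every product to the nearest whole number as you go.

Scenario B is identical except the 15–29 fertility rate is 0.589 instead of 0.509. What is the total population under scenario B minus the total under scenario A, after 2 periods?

916

[period 1]
Births: 6400 * 0.509 = 3258
15–29: 5500 * 0.962 = 5291
30–44: 6400 * 0.944 = 6042
45–59: 8150 * 0.942 = 7677
60+: 9250 * 0.959 + 9050 * 0.269 = 8871 + 2434 = 11305
Net migration: 45–59 − 460 → 7217
→ [3258, 5291, 6042, 7217, 11305]
[period 2]
Births: 5291 * 0.509 = 2693
15–29: 3258 * 0.962 = 3134
30–44: 5291 * 0.944 = 4995
45–59: 6042 * 0.942 = 5692
60+: 7217 * 0.959 + 11305 * 0.269 = 6921 + 3041 = 9962
Net migration: 45–59 − 460 → 5232
→ [2693, 3134, 4995, 5232, 9962]
Scenario A total after 2 periods: 26016
Scenario B projection —
[period 1]
Births: 6400 * 0.589 = 3770
15–29: 5500 * 0.962 = 5291
30–44: 6400 * 0.944 = 6042
45–59: 8150 * 0.942 = 7677
60+: 9250 * 0.959 + 9050 * 0.269 = 8871 + 2434 = 11305
Net migration: 45–59 − 460 → 7217
→ [3770, 5291, 6042, 7217, 11305]
[period 2]
Births: 5291 * 0.589 = 3116
15–29: 3770 * 0.962 = 3627
30–44: 5291 * 0.944 = 4995
45–59: 6042 * 0.942 = 5692
60+: 7217 * 0.959 + 11305 * 0.269 = 6921 + 3041 = 9962
Net migration: 45–59 − 460 → 5232
→ [3116, 3627, 4995, 5232, 9962]
Scenario B total after 2 periods: 26932
Difference B − A = 26932 − 26016 = 916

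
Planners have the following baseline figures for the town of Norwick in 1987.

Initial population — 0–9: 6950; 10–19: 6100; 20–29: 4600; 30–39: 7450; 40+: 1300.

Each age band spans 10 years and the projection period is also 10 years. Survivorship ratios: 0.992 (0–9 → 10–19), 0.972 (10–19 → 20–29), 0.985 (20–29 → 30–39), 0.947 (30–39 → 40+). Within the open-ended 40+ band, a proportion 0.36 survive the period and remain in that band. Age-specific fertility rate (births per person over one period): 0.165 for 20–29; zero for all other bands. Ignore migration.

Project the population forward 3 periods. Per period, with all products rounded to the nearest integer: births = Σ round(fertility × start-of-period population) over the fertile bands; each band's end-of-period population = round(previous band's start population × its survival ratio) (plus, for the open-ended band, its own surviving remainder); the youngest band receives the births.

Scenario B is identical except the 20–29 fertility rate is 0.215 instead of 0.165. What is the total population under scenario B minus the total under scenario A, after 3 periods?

852

Numbering the groups 1..5 from youngest to oldest:
[period 1]
Births: 4600 * 0.165 = 759
Group 2: 6950 * 0.992 = 6894
Group 3: 6100 * 0.972 = 5929
Group 4: 4600 * 0.985 = 4531
Group 5: 7450 * 0.947 + 1300 * 0.36 = 7055 + 468 = 7523
→ [759, 6894, 5929, 4531, 7523]
[period 2]
Births: 5929 * 0.165 = 978
Group 2: 759 * 0.992 = 753
Group 3: 6894 * 0.972 = 6701
Group 4: 5929 * 0.985 = 5840
Group 5: 4531 * 0.947 + 7523 * 0.36 = 4291 + 2708 = 6999
→ [978, 753, 6701, 5840, 6999]
[period 3]
Births: 6701 * 0.165 = 1106
Group 2: 978 * 0.992 = 970
Group 3: 753 * 0.972 = 732
Group 4: 6701 * 0.985 = 6600
Group 5: 5840 * 0.947 + 6999 * 0.36 = 5530 + 2520 = 8050
→ [1106, 970, 732, 6600, 8050]
Scenario A total after 3 periods: 17458
Scenario B projection —
[period 1]
Births: 4600 * 0.215 = 989
Group 2: 6950 * 0.992 = 6894
Group 3: 6100 * 0.972 = 5929
Group 4: 4600 * 0.985 = 4531
Group 5: 7450 * 0.947 + 1300 * 0.36 = 7055 + 468 = 7523
→ [989, 6894, 5929, 4531, 7523]
[period 2]
Births: 5929 * 0.215 = 1275
Group 2: 989 * 0.992 = 981
Group 3: 6894 * 0.972 = 6701
Group 4: 5929 * 0.985 = 5840
Group 5: 4531 * 0.947 + 7523 * 0.36 = 4291 + 2708 = 6999
→ [1275, 981, 6701, 5840, 6999]
[period 3]
Births: 6701 * 0.215 = 1441
Group 2: 1275 * 0.992 = 1265
Group 3: 981 * 0.972 = 954
Group 4: 6701 * 0.985 = 6600
Group 5: 5840 * 0.947 + 6999 * 0.36 = 5530 + 2520 = 8050
→ [1441, 1265, 954, 6600, 8050]
Scenario B total after 3 periods: 18310
Difference B − A = 18310 − 17458 = 852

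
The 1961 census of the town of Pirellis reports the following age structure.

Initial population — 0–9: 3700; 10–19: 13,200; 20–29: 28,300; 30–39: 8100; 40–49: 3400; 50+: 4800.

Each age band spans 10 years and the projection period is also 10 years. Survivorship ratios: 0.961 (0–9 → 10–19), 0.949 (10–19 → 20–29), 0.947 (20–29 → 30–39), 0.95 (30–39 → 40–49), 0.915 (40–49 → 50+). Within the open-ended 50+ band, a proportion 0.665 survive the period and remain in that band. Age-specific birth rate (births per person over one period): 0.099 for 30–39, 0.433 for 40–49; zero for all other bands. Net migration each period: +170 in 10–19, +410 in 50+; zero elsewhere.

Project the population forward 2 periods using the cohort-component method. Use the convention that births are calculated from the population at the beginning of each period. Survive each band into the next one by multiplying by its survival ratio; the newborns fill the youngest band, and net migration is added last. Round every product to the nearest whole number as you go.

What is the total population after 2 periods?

After projecting period 1:
Births: 8100 × 0.099 = 802, 3400 × 0.433 = 1472 → 2274
10–19: 3700 × 0.961 = 3556
20–29: 13200 × 0.949 = 12527
30–39: 28300 × 0.947 = 26800
40–49: 8100 × 0.95 = 7695
50+: 3400 × 0.915 + 4800 × 0.665 = 3111 + 3192 = 6303
Net migration: 10–19 + 170 → 3726; 50+ + 410 → 6713
Population now: 0–9=2274, 10–19=3726, 20–29=12527, 30–39=26800, 40–49=7695, 50+=6713
After projecting period 2:
Births: 26800 × 0.099 = 2653, 7695 × 0.433 = 3332 → 5985
10–19: 2274 × 0.961 = 2185
20–29: 3726 × 0.949 = 3536
30–39: 12527 × 0.947 = 11863
40–49: 26800 × 0.95 = 25460
50+: 7695 × 0.915 + 6713 × 0.665 = 7041 + 4464 = 11505
Net migration: 10–19 + 170 → 2355; 50+ + 410 → 11915
Population now: 0–9=5985, 10–19=2355, 20–29=3536, 30–39=11863, 40–49=25460, 50+=11915
Total after period 2: 5985 + 2355 + 3536 + 11863 + 25460 + 11915 = 61114

61114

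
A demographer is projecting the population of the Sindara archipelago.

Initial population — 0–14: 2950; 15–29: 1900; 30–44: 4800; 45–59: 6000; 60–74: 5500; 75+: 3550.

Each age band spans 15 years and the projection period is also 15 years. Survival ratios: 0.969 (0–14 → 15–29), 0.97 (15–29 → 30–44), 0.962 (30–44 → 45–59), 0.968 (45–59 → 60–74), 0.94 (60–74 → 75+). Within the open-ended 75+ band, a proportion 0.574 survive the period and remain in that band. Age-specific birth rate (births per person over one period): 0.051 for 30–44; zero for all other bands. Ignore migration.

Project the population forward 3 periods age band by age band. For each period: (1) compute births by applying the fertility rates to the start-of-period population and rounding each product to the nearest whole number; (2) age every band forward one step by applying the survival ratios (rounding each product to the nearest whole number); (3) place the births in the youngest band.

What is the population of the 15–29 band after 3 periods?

After projecting period 1:
Births: 4800 × 0.051 = 245
15–29: 2950 × 0.969 = 2859
30–44: 1900 × 0.97 = 1843
45–59: 4800 × 0.962 = 4618
60–74: 6000 × 0.968 = 5808
75+: 5500 × 0.94 + 3550 × 0.574 = 5170 + 2038 = 7208
→ [245, 2859, 1843, 4618, 5808, 7208]
After projecting period 2:
Births: 1843 × 0.051 = 94
15–29: 245 × 0.969 = 237
30–44: 2859 × 0.97 = 2773
45–59: 1843 × 0.962 = 1773
60–74: 4618 × 0.968 = 4470
75+: 5808 × 0.94 + 7208 × 0.574 = 5460 + 4137 = 9597
→ [94, 237, 2773, 1773, 4470, 9597]
After projecting period 3:
Births: 2773 × 0.051 = 141
15–29: 94 × 0.969 = 91
30–44: 237 × 0.97 = 230
45–59: 2773 × 0.962 = 2668
60–74: 1773 × 0.968 = 1716
75+: 4470 × 0.94 + 9597 × 0.574 = 4202 + 5509 = 9711
→ [141, 91, 230, 2668, 1716, 9711]

91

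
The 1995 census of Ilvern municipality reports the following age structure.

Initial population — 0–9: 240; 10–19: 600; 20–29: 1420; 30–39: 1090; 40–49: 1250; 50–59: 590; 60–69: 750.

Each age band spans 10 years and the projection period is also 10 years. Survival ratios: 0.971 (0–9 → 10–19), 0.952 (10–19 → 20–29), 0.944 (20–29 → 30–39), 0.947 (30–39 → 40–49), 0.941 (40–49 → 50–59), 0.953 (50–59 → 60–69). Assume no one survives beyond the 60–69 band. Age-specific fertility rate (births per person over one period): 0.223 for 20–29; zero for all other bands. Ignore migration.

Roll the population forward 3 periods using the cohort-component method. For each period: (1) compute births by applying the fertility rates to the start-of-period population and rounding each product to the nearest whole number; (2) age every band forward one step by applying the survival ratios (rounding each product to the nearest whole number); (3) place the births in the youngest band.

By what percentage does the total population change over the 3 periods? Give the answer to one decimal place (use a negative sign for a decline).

-44.4

[period 1]
Births: 1420 × 0.223 = 317
10–19: 240 × 0.971 = 233
20–29: 600 × 0.952 = 571
30–39: 1420 × 0.944 = 1340
40–49: 1090 × 0.947 = 1032
50–59: 1250 × 0.941 = 1176
60–69: 590 × 0.953 = 562
Giving 317 / 233 / 571 / 1340 / 1032 / 1176 / 562.
[period 2]
Births: 571 × 0.223 = 127
10–19: 317 × 0.971 = 308
20–29: 233 × 0.952 = 222
30–39: 571 × 0.944 = 539
40–49: 1340 × 0.947 = 1269
50–59: 1032 × 0.941 = 971
60–69: 1176 × 0.953 = 1121
Giving 127 / 308 / 222 / 539 / 1269 / 971 / 1121.
[period 3]
Births: 222 × 0.223 = 50
10–19: 127 × 0.971 = 123
20–29: 308 × 0.952 = 293
30–39: 222 × 0.944 = 210
40–49: 539 × 0.947 = 510
50–59: 1269 × 0.941 = 1194
60–69: 971 × 0.953 = 925
Giving 50 / 123 / 293 / 210 / 510 / 1194 / 925.
Total: 5940 → 3305; change = -2635; percentage change = -44.4%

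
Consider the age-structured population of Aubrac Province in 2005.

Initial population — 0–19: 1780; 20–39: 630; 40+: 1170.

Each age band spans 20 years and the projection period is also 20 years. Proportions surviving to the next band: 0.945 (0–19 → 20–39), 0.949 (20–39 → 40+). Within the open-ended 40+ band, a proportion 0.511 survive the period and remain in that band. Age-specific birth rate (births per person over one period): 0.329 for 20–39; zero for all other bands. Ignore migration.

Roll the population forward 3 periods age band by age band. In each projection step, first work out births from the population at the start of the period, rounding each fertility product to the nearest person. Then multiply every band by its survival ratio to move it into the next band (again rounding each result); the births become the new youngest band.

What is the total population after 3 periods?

1901

After projecting period 1:
Births: 630 * 0.329 = 207
20–39: 1780 * 0.945 = 1682
40+: 630 * 0.949 + 1170 * 0.511 = 598 + 598 = 1196
End of period: [207, 1682, 1196]
After projecting period 2:
Births: 1682 * 0.329 = 553
20–39: 207 * 0.945 = 196
40+: 1682 * 0.949 + 1196 * 0.511 = 1596 + 611 = 2207
End of period: [553, 196, 2207]
After projecting period 3:
Births: 196 * 0.329 = 64
20–39: 553 * 0.945 = 523
40+: 196 * 0.949 + 2207 * 0.511 = 186 + 1128 = 1314
End of period: [64, 523, 1314]
Total after period 3: 64 + 523 + 1314 = 1901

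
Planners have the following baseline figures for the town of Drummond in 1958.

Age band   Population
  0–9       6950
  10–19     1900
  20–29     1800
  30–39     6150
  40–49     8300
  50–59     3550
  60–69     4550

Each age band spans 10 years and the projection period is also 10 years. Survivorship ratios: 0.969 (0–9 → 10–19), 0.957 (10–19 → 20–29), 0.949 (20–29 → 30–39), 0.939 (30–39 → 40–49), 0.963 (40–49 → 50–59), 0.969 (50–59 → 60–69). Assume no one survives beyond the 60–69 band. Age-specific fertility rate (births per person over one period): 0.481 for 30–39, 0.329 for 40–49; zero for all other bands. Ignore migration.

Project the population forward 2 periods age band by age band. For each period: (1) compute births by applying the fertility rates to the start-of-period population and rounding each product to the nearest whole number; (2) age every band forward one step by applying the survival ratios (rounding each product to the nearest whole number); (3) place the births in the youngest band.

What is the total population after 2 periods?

[period 1]
Births: 6150 * 0.481 = 2958  |  8300 * 0.329 = 2731 → total 5689
10–19: 6950 * 0.969 = 6735
20–29: 1900 * 0.957 = 1818
30–39: 1800 * 0.949 = 1708
40–49: 6150 * 0.939 = 5775
50–59: 8300 * 0.963 = 7993
60–69: 3550 * 0.969 = 3440
Giving 5689 / 6735 / 1818 / 1708 / 5775 / 7993 / 3440.
[period 2]
Births: 1708 * 0.481 = 822  |  5775 * 0.329 = 1900 → total 2722
10–19: 5689 * 0.969 = 5513
20–29: 6735 * 0.957 = 6445
30–39: 1818 * 0.949 = 1725
40–49: 1708 * 0.939 = 1604
50–59: 5775 * 0.963 = 5561
60–69: 7993 * 0.969 = 7745
Giving 2722 / 5513 / 6445 / 1725 / 1604 / 5561 / 7745.
Total after period 2: 2722 + 5513 + 6445 + 1725 + 1604 + 5561 + 7745 = 31315

31315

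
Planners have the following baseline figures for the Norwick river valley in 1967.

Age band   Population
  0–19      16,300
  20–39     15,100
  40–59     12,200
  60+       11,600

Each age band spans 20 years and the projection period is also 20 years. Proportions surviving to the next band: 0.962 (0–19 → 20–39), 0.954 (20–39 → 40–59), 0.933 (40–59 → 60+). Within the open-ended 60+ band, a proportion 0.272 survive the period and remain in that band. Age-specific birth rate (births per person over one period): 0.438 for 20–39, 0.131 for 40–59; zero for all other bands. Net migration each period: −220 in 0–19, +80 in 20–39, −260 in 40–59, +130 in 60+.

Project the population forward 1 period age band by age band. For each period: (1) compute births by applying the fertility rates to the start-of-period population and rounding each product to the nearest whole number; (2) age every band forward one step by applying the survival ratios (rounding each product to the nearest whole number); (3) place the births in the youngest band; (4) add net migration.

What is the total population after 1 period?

Period 1.
Births: 15100 × 0.438 = 6614, 12200 × 0.131 = 1598 → 8212
20–39: 16300 × 0.962 = 15681
40–59: 15100 × 0.954 = 14405
60+: 12200 × 0.933 + 11600 × 0.272 = 11383 + 3155 = 14538
Net migration: 0–19 − 220 → 7992; 20–39 + 80 → 15761; 40–59 − 260 → 14145; 60+ + 130 → 14668
End of period: [7992, 15761, 14145, 14668]
Total after period 1: 7992 + 15761 + 14145 + 14668 = 52566

52566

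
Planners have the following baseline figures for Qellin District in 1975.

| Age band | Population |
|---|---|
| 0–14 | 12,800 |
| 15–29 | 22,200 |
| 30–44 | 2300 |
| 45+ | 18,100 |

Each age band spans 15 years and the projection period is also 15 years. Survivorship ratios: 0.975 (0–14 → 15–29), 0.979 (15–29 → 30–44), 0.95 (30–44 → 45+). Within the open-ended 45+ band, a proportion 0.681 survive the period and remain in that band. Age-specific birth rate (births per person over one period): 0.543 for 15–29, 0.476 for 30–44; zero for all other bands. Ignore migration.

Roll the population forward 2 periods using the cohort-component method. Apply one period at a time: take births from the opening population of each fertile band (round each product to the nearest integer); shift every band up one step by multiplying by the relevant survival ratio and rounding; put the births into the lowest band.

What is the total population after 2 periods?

72690

Let group 1 be 0–14 through group 4 = 45+.
After projecting period 1:
Births: 22200 × 0.543 = 12055 ; 2300 × 0.476 = 1095 → total 13150
Group 2: 12800 × 0.975 = 12480
Group 3: 22200 × 0.979 = 21734
Group 4: 2300 × 0.95 + 18100 × 0.681 = 2185 + 12326 = 14511
Giving 13150 / 12480 / 21734 / 14511.
After projecting period 2:
Births: 12480 × 0.543 = 6777 ; 21734 × 0.476 = 10345 → total 17122
Group 2: 13150 × 0.975 = 12821
Group 3: 12480 × 0.979 = 12218
Group 4: 21734 × 0.95 + 14511 × 0.681 = 20647 + 9882 = 30529
Giving 17122 / 12821 / 12218 / 30529.
Total after period 2: 17122 + 12821 + 12218 + 30529 = 72690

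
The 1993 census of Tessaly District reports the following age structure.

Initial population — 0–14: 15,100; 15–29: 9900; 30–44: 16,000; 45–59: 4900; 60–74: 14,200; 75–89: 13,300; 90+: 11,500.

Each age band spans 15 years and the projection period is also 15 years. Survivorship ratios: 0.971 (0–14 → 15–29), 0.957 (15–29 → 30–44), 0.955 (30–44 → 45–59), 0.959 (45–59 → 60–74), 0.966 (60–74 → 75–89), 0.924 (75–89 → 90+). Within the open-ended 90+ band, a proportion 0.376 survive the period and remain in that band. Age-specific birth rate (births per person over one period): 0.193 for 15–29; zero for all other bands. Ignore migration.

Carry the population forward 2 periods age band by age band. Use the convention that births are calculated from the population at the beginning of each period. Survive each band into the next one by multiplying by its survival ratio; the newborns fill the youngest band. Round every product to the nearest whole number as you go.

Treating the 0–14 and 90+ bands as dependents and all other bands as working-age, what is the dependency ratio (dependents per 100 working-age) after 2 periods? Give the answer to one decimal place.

49.3

(Bands numbered youngest = 1 to oldest = 7.)
— Period 1 —
Births: 9900 × 0.193 = 1911
Band 2: 15100 × 0.971 = 14662
Band 3: 9900 × 0.957 = 9474
Band 4: 16000 × 0.955 = 15280
Band 5: 4900 × 0.959 = 4699
Band 6: 14200 × 0.966 = 13717
Band 7: 13300 × 0.924 + 11500 × 0.376 = 12289 + 4324 = 16613
Population now: 0–14=1911, 15–29=14662, 30–44=9474, 45–59=15280, 60–74=4699, 75–89=13717, 90+=16613
— Period 2 —
Births: 14662 × 0.193 = 2830
Band 2: 1911 × 0.971 = 1856
Band 3: 14662 × 0.957 = 14032
Band 4: 9474 × 0.955 = 9048
Band 5: 15280 × 0.959 = 14654
Band 6: 4699 × 0.966 = 4539
Band 7: 13717 × 0.924 + 16613 × 0.376 = 12675 + 6246 = 18921
Population now: 0–14=2830, 15–29=1856, 30–44=14032, 45–59=9048, 60–74=14654, 75–89=4539, 90+=18921
Dependents (band 0–14 + band 90+) = 2830 + 18921 = 21751; working-age = 44129; ratio = 21751/44129 × 100 = 49.3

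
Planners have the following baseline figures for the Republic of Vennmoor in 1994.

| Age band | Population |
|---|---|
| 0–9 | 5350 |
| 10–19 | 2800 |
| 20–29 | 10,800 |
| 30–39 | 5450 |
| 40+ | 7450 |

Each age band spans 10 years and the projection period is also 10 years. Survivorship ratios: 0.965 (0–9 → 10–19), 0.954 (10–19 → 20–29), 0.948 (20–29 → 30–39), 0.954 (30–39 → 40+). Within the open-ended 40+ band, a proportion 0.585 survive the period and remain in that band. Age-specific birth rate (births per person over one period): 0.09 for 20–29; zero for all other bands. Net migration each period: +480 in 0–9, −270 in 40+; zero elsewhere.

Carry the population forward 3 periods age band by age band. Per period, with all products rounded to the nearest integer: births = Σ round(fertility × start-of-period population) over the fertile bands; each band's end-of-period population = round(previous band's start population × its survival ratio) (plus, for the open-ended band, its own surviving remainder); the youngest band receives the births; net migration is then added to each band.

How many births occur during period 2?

Call the groups 1 to 5, youngest first.
[period 1]
Births: 10800 * 0.09 = 972
Group 2: 5350 * 0.965 = 5163
Group 3: 2800 * 0.954 = 2671
Group 4: 10800 * 0.948 = 10238
Group 5: 5450 * 0.954 + 7450 * 0.585 = 5199 + 4358 = 9557
Net migration: Group 1 + 480 → 1452; Group 5 − 270 → 9287
Population now: 0–9=1452, 10–19=5163, 20–29=2671, 30–39=10238, 40+=9287
[period 2]
Births: 2671 * 0.09 = 240
Group 2: 1452 * 0.965 = 1401
Group 3: 5163 * 0.954 = 4926
Group 4: 2671 * 0.948 = 2532
Group 5: 10238 * 0.954 + 9287 * 0.585 = 9767 + 5433 = 15200
Net migration: Group 1 + 480 → 720; Group 5 − 270 → 14930
Population now: 0–9=720, 10–19=1401, 20–29=4926, 30–39=2532, 40+=14930

240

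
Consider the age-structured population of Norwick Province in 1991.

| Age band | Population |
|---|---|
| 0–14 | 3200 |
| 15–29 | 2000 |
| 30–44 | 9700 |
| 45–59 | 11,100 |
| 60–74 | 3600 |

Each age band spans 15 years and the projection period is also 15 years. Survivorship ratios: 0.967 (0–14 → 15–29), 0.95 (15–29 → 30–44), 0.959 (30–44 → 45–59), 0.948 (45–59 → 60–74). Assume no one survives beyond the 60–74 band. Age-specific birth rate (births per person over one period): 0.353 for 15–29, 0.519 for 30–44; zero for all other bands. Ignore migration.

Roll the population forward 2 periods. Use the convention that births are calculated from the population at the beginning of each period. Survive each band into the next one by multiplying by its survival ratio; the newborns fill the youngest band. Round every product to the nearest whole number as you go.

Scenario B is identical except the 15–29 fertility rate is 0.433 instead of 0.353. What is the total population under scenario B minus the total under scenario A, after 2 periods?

402

Call the bands 1 to 5, youngest first.
After projecting period 1:
Births: 2000 × 0.353 = 706  |  9700 × 0.519 = 5034 ⇒ total 5740
Band 2: 3200 × 0.967 = 3094
Band 3: 2000 × 0.95 = 1900
Band 4: 9700 × 0.959 = 9302
Band 5: 11100 × 0.948 = 10523
Population now: 0–14=5740, 15–29=3094, 30–44=1900, 45–59=9302, 60–74=10523
After projecting period 2:
Births: 3094 × 0.353 = 1092  |  1900 × 0.519 = 986 ⇒ total 2078
Band 2: 5740 × 0.967 = 5551
Band 3: 3094 × 0.95 = 2939
Band 4: 1900 × 0.959 = 1822
Band 5: 9302 × 0.948 = 8818
Population now: 0–14=2078, 15–29=5551, 30–44=2939, 45–59=1822, 60–74=8818
Scenario A total after 2 periods: 21208
Scenario B projection —
After projecting period 1:
Births: 2000 × 0.433 = 866  |  9700 × 0.519 = 5034 ⇒ total 5900
Band 2: 3200 × 0.967 = 3094
Band 3: 2000 × 0.95 = 1900
Band 4: 9700 × 0.959 = 9302
Band 5: 11100 × 0.948 = 10523
Population now: 0–14=5900, 15–29=3094, 30–44=1900, 45–59=9302, 60–74=10523
After projecting period 2:
Births: 3094 × 0.433 = 1340  |  1900 × 0.519 = 986 ⇒ total 2326
Band 2: 5900 × 0.967 = 5705
Band 3: 3094 × 0.95 = 2939
Band 4: 1900 × 0.959 = 1822
Band 5: 9302 × 0.948 = 8818
Population now: 0–14=2326, 15–29=5705, 30–44=2939, 45–59=1822, 60–74=8818
Scenario B total after 2 periods: 21610
Difference B − A = 21610 − 21208 = 402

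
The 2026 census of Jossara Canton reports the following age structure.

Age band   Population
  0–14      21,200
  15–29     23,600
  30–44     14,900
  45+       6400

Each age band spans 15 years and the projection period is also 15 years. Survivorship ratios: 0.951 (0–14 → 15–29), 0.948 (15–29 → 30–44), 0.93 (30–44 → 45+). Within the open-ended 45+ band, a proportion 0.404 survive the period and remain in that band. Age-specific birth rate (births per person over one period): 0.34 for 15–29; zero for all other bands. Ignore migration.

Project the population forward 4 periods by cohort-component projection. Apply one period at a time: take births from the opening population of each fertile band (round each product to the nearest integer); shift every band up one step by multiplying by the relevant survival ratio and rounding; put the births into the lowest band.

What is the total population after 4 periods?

29253

[period 1]
Births: 23600 * 0.34 = 8024
15–29: 21200 * 0.951 = 20161
30–44: 23600 * 0.948 = 22373
45+: 14900 * 0.93 + 6400 * 0.404 = 13857 + 2586 = 16443
End of period: [8024, 20161, 22373, 16443]
[period 2]
Births: 20161 * 0.34 = 6855
15–29: 8024 * 0.951 = 7631
30–44: 20161 * 0.948 = 19113
45+: 22373 * 0.93 + 16443 * 0.404 = 20807 + 6643 = 27450
End of period: [6855, 7631, 19113, 27450]
[period 3]
Births: 7631 * 0.34 = 2595
15–29: 6855 * 0.951 = 6519
30–44: 7631 * 0.948 = 7234
45+: 19113 * 0.93 + 27450 * 0.404 = 17775 + 11090 = 28865
End of period: [2595, 6519, 7234, 28865]
[period 4]
Births: 6519 * 0.34 = 2216
15–29: 2595 * 0.951 = 2468
30–44: 6519 * 0.948 = 6180
45+: 7234 * 0.93 + 28865 * 0.404 = 6728 + 11661 = 18389
End of period: [2216, 2468, 6180, 18389]
Total after period 4: 2216 + 2468 + 6180 + 18389 = 29253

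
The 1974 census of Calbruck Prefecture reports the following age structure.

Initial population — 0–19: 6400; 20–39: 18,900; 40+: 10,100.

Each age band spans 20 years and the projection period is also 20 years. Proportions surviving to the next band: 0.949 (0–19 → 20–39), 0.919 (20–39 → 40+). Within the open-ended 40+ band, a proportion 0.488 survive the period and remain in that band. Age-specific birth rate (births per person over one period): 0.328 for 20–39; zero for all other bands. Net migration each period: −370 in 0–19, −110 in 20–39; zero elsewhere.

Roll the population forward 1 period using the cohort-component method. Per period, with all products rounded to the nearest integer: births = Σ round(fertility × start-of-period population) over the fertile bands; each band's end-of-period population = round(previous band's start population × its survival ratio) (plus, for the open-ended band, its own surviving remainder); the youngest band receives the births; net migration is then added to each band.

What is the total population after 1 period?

Numbering the bands 1..3 from youngest to oldest:
Period 1.
Births: 18900 * 0.328 = 6199
Band 2: 6400 * 0.949 = 6074
Band 3: 18900 * 0.919 + 10100 * 0.488 = 17369 + 4929 = 22298
Net migration: Band 1 − 370 → 5829; Band 2 − 110 → 5964
Giving 5829 / 5964 / 22298.
Total after period 1: 5829 + 5964 + 22298 = 34091

34091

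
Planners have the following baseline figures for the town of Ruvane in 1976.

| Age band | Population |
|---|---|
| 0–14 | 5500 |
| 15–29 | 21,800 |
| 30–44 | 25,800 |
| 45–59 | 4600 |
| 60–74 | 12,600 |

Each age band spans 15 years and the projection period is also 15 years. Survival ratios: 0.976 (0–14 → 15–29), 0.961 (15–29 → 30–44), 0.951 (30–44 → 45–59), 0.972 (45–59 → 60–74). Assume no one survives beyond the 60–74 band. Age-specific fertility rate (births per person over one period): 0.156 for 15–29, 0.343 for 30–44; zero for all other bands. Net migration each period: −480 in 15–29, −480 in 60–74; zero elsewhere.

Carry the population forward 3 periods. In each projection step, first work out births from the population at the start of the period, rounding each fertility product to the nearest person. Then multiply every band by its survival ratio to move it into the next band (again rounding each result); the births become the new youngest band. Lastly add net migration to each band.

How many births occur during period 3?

3401

After projecting period 1:
Births: 21800 × 0.156 = 3401, 25800 × 0.343 = 8849 → total 12250
15–29: 5500 × 0.976 = 5368
30–44: 21800 × 0.961 = 20950
45–59: 25800 × 0.951 = 24536
60–74: 4600 × 0.972 = 4471
Net migration: 15–29 − 480 → 4888; 60–74 − 480 → 3991
→ [12250, 4888, 20950, 24536, 3991]
After projecting period 2:
Births: 4888 × 0.156 = 763, 20950 × 0.343 = 7186 → total 7949
15–29: 12250 × 0.976 = 11956
30–44: 4888 × 0.961 = 4697
45–59: 20950 × 0.951 = 19923
60–74: 24536 × 0.972 = 23849
Net migration: 15–29 − 480 → 11476; 60–74 − 480 → 23369
→ [7949, 11476, 4697, 19923, 23369]
After projecting period 3:
Births: 11476 × 0.156 = 1790, 4697 × 0.343 = 1611 → total 3401
15–29: 7949 × 0.976 = 7758
30–44: 11476 × 0.961 = 11028
45–59: 4697 × 0.951 = 4467
60–74: 19923 × 0.972 = 19365
Net migration: 15–29 − 480 → 7278; 60–74 − 480 → 18885
→ [3401, 7278, 11028, 4467, 18885]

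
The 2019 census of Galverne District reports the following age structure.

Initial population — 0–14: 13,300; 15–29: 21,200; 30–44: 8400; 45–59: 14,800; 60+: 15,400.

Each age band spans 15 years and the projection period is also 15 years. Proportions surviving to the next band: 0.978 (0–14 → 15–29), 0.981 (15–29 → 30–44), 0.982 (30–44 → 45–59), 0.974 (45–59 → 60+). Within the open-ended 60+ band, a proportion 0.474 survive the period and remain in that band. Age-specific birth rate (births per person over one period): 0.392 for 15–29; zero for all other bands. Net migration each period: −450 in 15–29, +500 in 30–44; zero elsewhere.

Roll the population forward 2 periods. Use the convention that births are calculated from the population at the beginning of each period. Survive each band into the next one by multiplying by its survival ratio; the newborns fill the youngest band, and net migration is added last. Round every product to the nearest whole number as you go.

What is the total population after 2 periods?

64659

Numbering the bands 1..5 from youngest to oldest:
[period 1]
Births: 21200 × 0.392 = 8310
Band 2: 13300 × 0.978 = 13007
Band 3: 21200 × 0.981 = 20797
Band 4: 8400 × 0.982 = 8249
Band 5: 14800 × 0.974 + 15400 × 0.474 = 14415 + 7300 = 21715
Net migration: Band 2 − 450 → 12557; Band 3 + 500 → 21297
Population now: 0–14=8310, 15–29=12557, 30–44=21297, 45–59=8249, 60+=21715
[period 2]
Births: 12557 × 0.392 = 4922
Band 2: 8310 × 0.978 = 8127
Band 3: 12557 × 0.981 = 12318
Band 4: 21297 × 0.982 = 20914
Band 5: 8249 × 0.974 + 21715 × 0.474 = 8035 + 10293 = 18328
Net migration: Band 2 − 450 → 7677; Band 3 + 500 → 12818
Population now: 0–14=4922, 15–29=7677, 30–44=12818, 45–59=20914, 60+=18328
Total after period 2: 4922 + 7677 + 12818 + 20914 + 18328 = 64659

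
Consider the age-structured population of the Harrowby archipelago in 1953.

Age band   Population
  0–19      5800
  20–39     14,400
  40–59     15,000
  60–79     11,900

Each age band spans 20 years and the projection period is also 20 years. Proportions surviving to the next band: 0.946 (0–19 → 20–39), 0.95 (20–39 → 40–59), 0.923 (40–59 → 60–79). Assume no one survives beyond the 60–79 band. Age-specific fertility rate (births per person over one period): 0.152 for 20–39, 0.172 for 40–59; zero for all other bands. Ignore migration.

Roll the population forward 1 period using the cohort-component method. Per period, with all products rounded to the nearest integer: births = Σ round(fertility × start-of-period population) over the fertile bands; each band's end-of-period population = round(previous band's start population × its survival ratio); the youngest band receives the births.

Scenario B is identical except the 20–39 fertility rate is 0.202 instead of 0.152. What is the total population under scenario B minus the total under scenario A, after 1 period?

Period 1.
Births: 14400 * 0.152 = 2189 ; 15000 * 0.172 = 2580 → total 4769
20–39: 5800 * 0.946 = 5487
40–59: 14400 * 0.95 = 13680
60–79: 15000 * 0.923 = 13845
Giving 4769 / 5487 / 13680 / 13845.
Scenario A total after 1 period: 37781
Scenario B projection —
Period 1.
Births: 14400 * 0.202 = 2909 ; 15000 * 0.172 = 2580 → total 5489
20–39: 5800 * 0.946 = 5487
40–59: 14400 * 0.95 = 13680
60–79: 15000 * 0.923 = 13845
Giving 5489 / 5487 / 13680 / 13845.
Scenario B total after 1 period: 38501
Difference B − A = 38501 − 37781 = 720

720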